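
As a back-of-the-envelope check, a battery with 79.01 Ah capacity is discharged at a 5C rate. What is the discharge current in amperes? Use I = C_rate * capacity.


I = C_rate * capacity = 5 * 79.01 = 395.05 A

395.05 A


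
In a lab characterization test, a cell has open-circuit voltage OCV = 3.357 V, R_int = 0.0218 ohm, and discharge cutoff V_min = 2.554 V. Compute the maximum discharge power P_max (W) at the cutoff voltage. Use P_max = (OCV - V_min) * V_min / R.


P_max = (OCV - V_min) * V_min / R = (3.357 - 2.554) * 2.554 / 0.0218 = 0.803 * 2.554 / 0.0218 = 94.08 W

94.08 W


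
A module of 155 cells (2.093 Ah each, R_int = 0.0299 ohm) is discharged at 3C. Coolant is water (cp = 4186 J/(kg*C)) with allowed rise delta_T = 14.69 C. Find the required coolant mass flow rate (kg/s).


Step 1: I = 3 * 2.093 = 6.279 A
Step 2: Q_cell = I^2 * R = 6.279^2 * 0.0299 = 1.1788 W
Step 3: Q_total = 155 * 1.1788 = 182.71 W
Step 4: m_dot = Q_total / (cp * dT) = 182.71 / (4186 * 14.69) = 0.002971 kg/s

0.002971 kg/s


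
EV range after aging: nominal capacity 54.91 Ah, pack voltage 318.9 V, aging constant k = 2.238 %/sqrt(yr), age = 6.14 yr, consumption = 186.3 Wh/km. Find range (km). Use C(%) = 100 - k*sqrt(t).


Step 1: capacity retention = 100 - 2.238 * sqrt(6.14) = 100 - 2.238 * 2.4779 = 94.454%
Step 2: C_now = 54.91 * 94.454/100 = 51.865 Ah
Step 3: E_pack = V * C_now = 318.9 * 51.865 = 16540 Wh
Step 4: range = E_pack / consumption = 16540 / 186.3 = 88.78 km

88.78 km


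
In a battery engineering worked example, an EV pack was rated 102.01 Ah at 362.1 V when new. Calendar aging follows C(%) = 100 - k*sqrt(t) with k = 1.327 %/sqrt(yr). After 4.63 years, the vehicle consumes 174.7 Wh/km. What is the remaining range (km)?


Step 1: capacity retention = 100 - 1.327 * sqrt(4.63) = 100 - 1.327 * 2.1517 = 97.145%
Step 2: C_now = 102.01 * 97.145/100 = 99.098 Ah
Step 3: E_pack = V * C_now = 362.1 * 99.098 = 35883 Wh
Step 4: range = E_pack / consumption = 35883 / 174.7 = 205.4 km

205.4 km


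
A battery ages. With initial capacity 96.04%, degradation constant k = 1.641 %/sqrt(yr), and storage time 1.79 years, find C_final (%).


Step 1: sqrt(1.79 yr) = 1.3379
Step 2: drop = 1.641 * 1.3379 = 2.1955
Step 3: C_final = 96.04 - 2.1955 = 93.84%

93.84%


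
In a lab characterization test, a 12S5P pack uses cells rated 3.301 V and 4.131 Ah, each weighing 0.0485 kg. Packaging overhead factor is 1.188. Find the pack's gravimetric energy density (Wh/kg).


Step 1: V_pack = 12 * 3.301 = 39.612 V
Step 2: C_pack = 5 * 4.131 = 20.655 Ah
Step 3: E_pack = V_pack * C_pack = 39.612 * 20.655 = 818.19 Wh
Step 4: m_pack = 12 * 5 * 0.0485 * 1.188 = 3.4571 kg
Step 5: ED = E_pack / m_pack = 818.19 / 3.4571 = 236.7 Wh/kg

236.7 Wh/kg


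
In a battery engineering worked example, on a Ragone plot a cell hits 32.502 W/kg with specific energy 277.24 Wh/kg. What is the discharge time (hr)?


t = E / P = 277.24 / 32.502 = 8.530 hr

8.530 hr


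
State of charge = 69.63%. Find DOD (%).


Complement of SOC: DOD = 100% - 69.63% = 30.37%

30.37%


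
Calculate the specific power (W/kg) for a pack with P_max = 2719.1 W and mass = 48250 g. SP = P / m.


Convert: m = 48250 g = 48.25 kg
Specific power = 2719.1 W / 48.25 kg = 56.35 W/kg

56.35 W/kg


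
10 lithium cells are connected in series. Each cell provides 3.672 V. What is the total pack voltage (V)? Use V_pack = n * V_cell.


Series voltages add: 10 * 3.672 V = 36.72 V

36.72 V


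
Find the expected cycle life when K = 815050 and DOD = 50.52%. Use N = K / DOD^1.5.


DOD^1.5 = 359.08
N = K / DOD^1.5 = 815050 / 359.08 = 2270

2270 cycles


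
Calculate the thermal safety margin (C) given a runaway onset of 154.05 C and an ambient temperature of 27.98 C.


Safety margin = 154.05 C - 27.98 C = 126.07 C

126.07 C


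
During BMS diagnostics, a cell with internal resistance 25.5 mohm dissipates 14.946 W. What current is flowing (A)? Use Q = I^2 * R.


Convert: R = 25.5 mohm = 0.0255 ohm
I = sqrt(Q / R) = sqrt(14.946 / 0.0255) = sqrt(586.12) = 24.21 A

24.21 A


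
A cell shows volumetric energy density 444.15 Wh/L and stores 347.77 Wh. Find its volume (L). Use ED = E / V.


V = E / ED = 347.77 / 444.15 = 0.7830 L

0.7830 L


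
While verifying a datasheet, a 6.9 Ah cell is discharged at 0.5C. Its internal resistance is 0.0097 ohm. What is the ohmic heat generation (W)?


Step 1: I = C_rate * capacity = 0.5 * 6.9 = 3.45 A
Step 2: Q = I^2 * R = 3.45^2 * 0.0097 = 11.903 * 0.0097 = 0.1155 W

0.1155 W


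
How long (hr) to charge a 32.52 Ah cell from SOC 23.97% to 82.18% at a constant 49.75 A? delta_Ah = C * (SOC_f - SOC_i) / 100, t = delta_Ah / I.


delta_Ah = 32.52 * (82.18 - 23.97) / 100 = 18.93 Ah
t = delta_Ah / I = 18.93 / 49.75 = 0.3805 hr

0.3805 hr


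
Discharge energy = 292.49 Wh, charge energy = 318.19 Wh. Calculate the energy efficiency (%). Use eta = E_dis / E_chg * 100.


Round-trip efficiency = 292.49/318.19 * 100% = 91.92%

91.92%


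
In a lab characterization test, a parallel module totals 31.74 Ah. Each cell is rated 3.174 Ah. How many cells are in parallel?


n = C_total / C_cell = 31.74 / 3.174 = 10

10


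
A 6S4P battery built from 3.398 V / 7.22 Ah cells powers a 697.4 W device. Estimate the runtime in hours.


Step 1: E_pack = Ns * V_cell * Np * C_cell = 6 * 3.398 * 4 * 7.22 = 588.81 Wh
Step 2: t = E_pack / P = 588.81 / 697.4 = 0.8443 hr

0.8443 hr


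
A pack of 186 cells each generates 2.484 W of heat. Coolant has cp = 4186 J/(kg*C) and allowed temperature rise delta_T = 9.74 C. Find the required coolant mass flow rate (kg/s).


Step 1: Total heat Q = 186 * 2.484 W = 462.02 W
Step 2: denom = cp * dT = 4186 * 9.74 = 40772
Step 3: m_dot = 462.02 / 40772 = 0.01133 kg/s

0.01133 kg/s


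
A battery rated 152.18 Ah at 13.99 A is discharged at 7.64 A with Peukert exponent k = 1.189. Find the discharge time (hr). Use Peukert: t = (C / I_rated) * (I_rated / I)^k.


t_rated = C / I_rated = 152.18 / 13.99 = 10.878 hr
(I_rated/I)^k = (1.8312)^1.189 = 2.053
t = t_rated * (I_rated/I)^k = 10.878 * 2.053 = 22.33 hr

22.33 hr


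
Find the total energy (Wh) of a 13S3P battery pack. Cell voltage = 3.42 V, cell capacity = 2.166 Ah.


E = Ns * Vcell * Np * Ccell = 13 * 3.42 * 3 * 2.166 = 288.9 Wh

288.9 Wh


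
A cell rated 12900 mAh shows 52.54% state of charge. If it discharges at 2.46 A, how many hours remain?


Convert: C_total = 12900 mAh = 12.9 Ah
Step 1: remaining = SOC/100 * C_total = 52.54/100 * 12.9 = 6.7777 Ah
Step 2: t = remaining / I = 6.7777 / 2.46 = 2.755 hr

2.755 hr


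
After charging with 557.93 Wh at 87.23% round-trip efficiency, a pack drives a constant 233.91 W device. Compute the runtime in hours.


Step 1: E_discharge = eta/100 * E_charge = 87.23/100 * 557.93 = 486.68 Wh
Step 2: t = E_discharge / P = 486.68 / 233.91 = 2.081 hr

2.081 hr


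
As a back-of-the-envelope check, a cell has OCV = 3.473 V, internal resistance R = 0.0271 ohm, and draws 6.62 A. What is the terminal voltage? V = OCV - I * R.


V = OCV - I*R = 3.473 - 6.62 * 0.0271 = 3.294 V

3.294 V


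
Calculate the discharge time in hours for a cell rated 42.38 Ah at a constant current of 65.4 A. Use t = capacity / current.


Runtime = 42.38 Ah / 65.4 A = 0.6480 hr

0.6480 hr


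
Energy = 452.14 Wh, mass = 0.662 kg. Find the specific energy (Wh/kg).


ED = E / m = 452.14 / 0.662 = 683.0 Wh/kg

683.0 Wh/kg


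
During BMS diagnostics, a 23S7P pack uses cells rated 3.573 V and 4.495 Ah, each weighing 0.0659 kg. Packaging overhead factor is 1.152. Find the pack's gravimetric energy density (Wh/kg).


Step 1: V_pack = 23 * 3.573 = 82.179 V
Step 2: C_pack = 7 * 4.495 = 31.465 Ah
Step 3: E_pack = V_pack * C_pack = 82.179 * 31.465 = 2585.8 Wh
Step 4: m_pack = 23 * 7 * 0.0659 * 1.152 = 12.223 kg
Step 5: ED = E_pack / m_pack = 2585.8 / 12.223 = 211.6 Wh/kg

211.6 Wh/kg


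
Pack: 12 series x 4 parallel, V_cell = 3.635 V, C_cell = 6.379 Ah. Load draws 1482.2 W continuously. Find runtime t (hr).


Step 1: E_pack = Ns * V_cell * Np * C_cell = 12 * 3.635 * 4 * 6.379 = 1113 Wh
Step 2: t = E_pack / P = 1113 / 1482.2 = 0.7509 hr

0.7509 hr


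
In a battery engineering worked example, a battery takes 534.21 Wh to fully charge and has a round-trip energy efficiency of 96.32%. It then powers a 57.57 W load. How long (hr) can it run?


Step 1: E_discharge = eta/100 * E_charge = 96.32/100 * 534.21 = 514.55 Wh
Step 2: t = E_discharge / P = 514.55 / 57.57 = 8.938 hr

8.938 hr


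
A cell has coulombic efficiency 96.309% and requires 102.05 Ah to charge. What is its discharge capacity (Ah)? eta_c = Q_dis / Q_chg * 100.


Q_dis = eta/100 * Q_chg = 96.309/100 * 102.05 = 98.28 Ah

98.28 Ah


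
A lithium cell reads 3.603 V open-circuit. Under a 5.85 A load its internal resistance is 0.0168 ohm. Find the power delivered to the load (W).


Step 1: V_terminal = OCV - I*R = 3.603 - 5.85 * 0.0168 = 3.5047 V
Step 2: P_out = V_terminal * I = 3.5047 * 5.85 = 20.50 W

20.50 W


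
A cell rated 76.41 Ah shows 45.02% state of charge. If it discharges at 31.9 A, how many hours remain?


Step 1: remaining = SOC/100 * C_total = 45.02/100 * 76.41 = 34.4 Ah
Step 2: t = remaining / I = 34.4 / 31.9 = 1.078 hr

1.078 hr


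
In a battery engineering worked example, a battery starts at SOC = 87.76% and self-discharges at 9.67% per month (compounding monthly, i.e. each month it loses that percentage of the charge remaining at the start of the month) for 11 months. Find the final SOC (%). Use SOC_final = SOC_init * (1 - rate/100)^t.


decay = (1 - 9.67/100)^11 = 0.3267
SOC_final = 87.76 * 0.3267 = 28.67%

28.67%


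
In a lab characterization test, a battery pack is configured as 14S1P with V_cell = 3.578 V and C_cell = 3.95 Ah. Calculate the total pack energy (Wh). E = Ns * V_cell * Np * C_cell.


V_pack = 14 * 3.578 = 50.092 V
C_pack = 1 * 3.95 = 3.95 Ah
E = V_pack * C_pack = 50.092 * 3.95 = 197.9 Wh

197.9 Wh


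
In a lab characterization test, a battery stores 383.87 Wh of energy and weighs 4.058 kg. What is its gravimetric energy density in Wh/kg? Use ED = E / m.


Specific energy = 383.87 Wh / 4.058 kg = 94.60 Wh/kg

94.60 Wh/kg


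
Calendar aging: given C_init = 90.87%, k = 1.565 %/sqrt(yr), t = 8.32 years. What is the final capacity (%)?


sqrt(t) = sqrt(8.32) = 2.8844
C_final = 90.87 - 1.565 * 2.8844 = 86.36%

86.36%


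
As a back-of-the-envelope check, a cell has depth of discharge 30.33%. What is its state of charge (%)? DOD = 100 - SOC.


SOC = 100 - DOD = 100 - 30.33 = 69.67%

69.67%


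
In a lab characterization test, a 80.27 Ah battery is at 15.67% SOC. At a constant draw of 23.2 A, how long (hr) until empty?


Step 1: remaining = SOC/100 * C_total = 15.67/100 * 80.27 = 12.578 Ah
Step 2: t = remaining / I = 12.578 / 23.2 = 0.5422 hr

0.5422 hr


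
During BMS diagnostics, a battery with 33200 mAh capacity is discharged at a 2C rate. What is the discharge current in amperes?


Convert: capacity = 33200 mAh = 33.2 Ah
At 2C: I = 2 * 33.2 Ah = 66.4 A

66.4 A


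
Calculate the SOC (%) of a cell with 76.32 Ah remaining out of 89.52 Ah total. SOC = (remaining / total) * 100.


SOC = (remaining / total) * 100 = (76.32 / 89.52) * 100 = 85.25%

85.25%


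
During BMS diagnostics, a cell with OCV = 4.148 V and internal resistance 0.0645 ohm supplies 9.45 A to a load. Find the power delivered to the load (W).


Step 1: V_terminal = OCV - I*R = 4.148 - 9.45 * 0.0645 = 3.5385 V
Step 2: P_out = V_terminal * I = 3.5385 * 9.45 = 33.44 W

33.44 W


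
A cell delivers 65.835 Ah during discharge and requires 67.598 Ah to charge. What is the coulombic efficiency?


eta_c = Q_dis / Q_chg * 100 = 65.835 / 67.598 * 100 = 97.39%

97.39%


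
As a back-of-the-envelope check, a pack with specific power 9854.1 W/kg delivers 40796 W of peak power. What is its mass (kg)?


m = P / SP = 40796 / 9854.1 = 4.140 kg

4.140 kg


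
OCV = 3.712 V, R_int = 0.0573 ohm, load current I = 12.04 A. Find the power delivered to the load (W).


Step 1: V_terminal = OCV - I*R = 3.712 - 12.04 * 0.0573 = 3.0221 V
Step 2: P_out = V_terminal * I = 3.0221 * 12.04 = 36.39 W

36.39 W


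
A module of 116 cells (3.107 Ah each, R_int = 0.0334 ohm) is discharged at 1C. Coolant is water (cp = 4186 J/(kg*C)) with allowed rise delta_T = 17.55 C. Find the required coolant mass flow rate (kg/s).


Step 1: I = 1 * 3.107 = 3.107 A
Step 2: Q_cell = I^2 * R = 3.107^2 * 0.0334 = 0.32243 W
Step 3: Q_total = 116 * 0.32243 = 37.402 W
Step 4: m_dot = Q_total / (cp * dT) = 37.402 / (4186 * 17.55) = 5.091e-04 kg/s

5.091e-04 kg/s


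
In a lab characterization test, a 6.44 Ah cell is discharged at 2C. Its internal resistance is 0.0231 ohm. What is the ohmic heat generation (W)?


Step 1: I = C_rate * capacity = 2 * 6.44 = 12.88 A
Step 2: Q = I^2 * R = 12.88^2 * 0.0231 = 165.89 * 0.0231 = 3.832 W

3.832 W


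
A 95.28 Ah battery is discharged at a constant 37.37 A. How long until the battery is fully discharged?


Runtime = 95.28 Ah / 37.37 A = 2.550 hr

2.550 hr


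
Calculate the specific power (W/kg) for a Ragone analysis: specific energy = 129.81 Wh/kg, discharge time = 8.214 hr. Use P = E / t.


P_specific = E / t = 129.81 / 8.214 = 15.80 W/kg

15.80 W/kg


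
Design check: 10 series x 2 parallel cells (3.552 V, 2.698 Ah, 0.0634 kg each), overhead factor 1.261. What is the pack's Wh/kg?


Step 1: V_pack = 10 * 3.552 = 35.52 V
Step 2: C_pack = 2 * 2.698 = 5.396 Ah
Step 3: E_pack = V_pack * C_pack = 35.52 * 5.396 = 191.67 Wh
Step 4: m_pack = 10 * 2 * 0.0634 * 1.261 = 1.5989 kg
Step 5: ED = E_pack / m_pack = 191.67 / 1.5989 = 119.9 Wh/kg

119.9 Wh/kg


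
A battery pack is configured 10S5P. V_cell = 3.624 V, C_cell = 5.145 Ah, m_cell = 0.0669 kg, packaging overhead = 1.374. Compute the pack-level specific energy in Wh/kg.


Step 1: V_pack = 10 * 3.624 = 36.24 V
Step 2: C_pack = 5 * 5.145 = 25.725 Ah
Step 3: E_pack = V_pack * C_pack = 36.24 * 25.725 = 932.27 Wh
Step 4: m_pack = 10 * 5 * 0.0669 * 1.374 = 4.596 kg
Step 5: ED = E_pack / m_pack = 932.27 / 4.596 = 202.8 Wh/kg

202.8 Wh/kg


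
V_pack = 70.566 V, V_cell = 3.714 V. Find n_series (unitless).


n = V_pack / V_cell = 70.566 / 3.714 = 19

19


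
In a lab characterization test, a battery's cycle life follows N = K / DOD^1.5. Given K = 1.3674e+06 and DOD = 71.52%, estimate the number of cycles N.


Step 1: DOD^1.5 = 71.52^1.5 = 604.84
Step 2: N = 1.3674e+06 / 604.84 = 2261 cycles

2261 cycles


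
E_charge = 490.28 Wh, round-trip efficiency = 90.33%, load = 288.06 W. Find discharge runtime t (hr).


Step 1: E_discharge = eta/100 * E_charge = 90.33/100 * 490.28 = 442.87 Wh
Step 2: t = E_discharge / P = 442.87 / 288.06 = 1.537 hr

1.537 hr


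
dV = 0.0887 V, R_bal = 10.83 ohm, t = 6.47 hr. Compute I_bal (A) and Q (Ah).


I_bal = dV / R = 0.0887 / 10.83 = 0.0081902 A
Q = I_bal * t = 0.0081902 * 6.47 = 0.05299 Ah

I=0.0081902 A, Q=0.05299 Ah


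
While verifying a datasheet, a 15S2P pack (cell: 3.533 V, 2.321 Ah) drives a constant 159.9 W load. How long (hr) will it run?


Step 1: E_pack = Ns * V_cell * Np * C_cell = 15 * 3.533 * 2 * 2.321 = 246 Wh
Step 2: t = E_pack / P = 246 / 159.9 = 1.538 hr

1.538 hr


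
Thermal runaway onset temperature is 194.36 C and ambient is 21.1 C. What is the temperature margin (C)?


Safety margin = 194.36 C - 21.1 C = 173.26 C

173.26 C


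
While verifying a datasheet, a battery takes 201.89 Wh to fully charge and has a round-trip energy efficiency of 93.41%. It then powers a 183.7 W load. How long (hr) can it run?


Step 1: E_discharge = eta/100 * E_charge = 93.41/100 * 201.89 = 188.59 Wh
Step 2: t = E_discharge / P = 188.59 / 183.7 = 1.027 hr

1.027 hr


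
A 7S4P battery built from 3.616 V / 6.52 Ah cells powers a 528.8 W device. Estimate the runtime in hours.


Step 1: E_pack = Ns * V_cell * Np * C_cell = 7 * 3.616 * 4 * 6.52 = 660.14 Wh
Step 2: t = E_pack / P = 660.14 / 528.8 = 1.248 hr

1.248 hr


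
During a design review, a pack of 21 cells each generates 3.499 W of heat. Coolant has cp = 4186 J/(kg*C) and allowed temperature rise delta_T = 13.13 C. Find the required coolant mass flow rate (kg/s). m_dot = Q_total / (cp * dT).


Step 1: Total heat Q = 21 * 3.499 W = 73.479 W
Step 2: denom = cp * dT = 4186 * 13.13 = 54962
Step 3: m_dot = 73.479 / 54962 = 0.001337 kg/s

0.001337 kg/s


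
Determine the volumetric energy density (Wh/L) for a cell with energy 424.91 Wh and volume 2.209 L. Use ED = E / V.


Volumetric ED = 424.91 Wh / 2.209 L = 192.4 Wh/L

192.4 Wh/L


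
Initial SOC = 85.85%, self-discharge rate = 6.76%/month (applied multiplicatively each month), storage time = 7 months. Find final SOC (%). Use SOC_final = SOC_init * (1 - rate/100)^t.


decay = (1 - 6.76/100)^7 = 0.61265
SOC_final = 85.85 * 0.61265 = 52.60%

52.60%


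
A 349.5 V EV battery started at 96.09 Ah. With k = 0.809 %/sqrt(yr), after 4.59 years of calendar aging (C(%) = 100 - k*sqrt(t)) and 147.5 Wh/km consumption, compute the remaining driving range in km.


Step 1: capacity retention = 100 - 0.809 * sqrt(4.59) = 100 - 0.809 * 2.1424 = 98.267%
Step 2: C_now = 96.09 * 98.267/100 = 94.425 Ah
Step 3: E_pack = V * C_now = 349.5 * 94.425 = 33002 Wh
Step 4: range = E_pack / consumption = 33002 / 147.5 = 223.7 km

223.7 km


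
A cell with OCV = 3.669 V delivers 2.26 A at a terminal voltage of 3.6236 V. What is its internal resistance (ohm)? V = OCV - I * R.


R = (OCV - V) / I = (3.669 - 3.6236) / 2.26 = 0.02009 ohm

0.02009 ohm


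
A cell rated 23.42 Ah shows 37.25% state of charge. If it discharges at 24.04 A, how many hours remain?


Step 1: remaining = SOC/100 * C_total = 37.25/100 * 23.42 = 8.724 Ah
Step 2: t = remaining / I = 8.724 / 24.04 = 0.3629 hr

0.3629 hr


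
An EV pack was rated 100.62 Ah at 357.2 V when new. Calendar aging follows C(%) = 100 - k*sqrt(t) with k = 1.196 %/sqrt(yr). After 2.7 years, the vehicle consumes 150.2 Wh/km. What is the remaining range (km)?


Step 1: capacity retention = 100 - 1.196 * sqrt(2.7) = 100 - 1.196 * 1.6432 = 98.035%
Step 2: C_now = 100.62 * 98.035/100 = 98.643 Ah
Step 3: E_pack = V * C_now = 357.2 * 98.643 = 35235 Wh
Step 4: range = E_pack / consumption = 35235 / 150.2 = 234.6 km

234.6 km


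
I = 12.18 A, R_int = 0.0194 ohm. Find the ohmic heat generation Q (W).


Q = I^2 * R = 12.18^2 * 0.0194 = 2.878 W

2.878 W


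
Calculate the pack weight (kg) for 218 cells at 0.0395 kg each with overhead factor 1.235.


Cell mass sum = 218 * 0.0395 = 8.611 kg
With overhead 1.235: m_pack = 8.611 * 1.235 = 10.63 kg

10.63 kg


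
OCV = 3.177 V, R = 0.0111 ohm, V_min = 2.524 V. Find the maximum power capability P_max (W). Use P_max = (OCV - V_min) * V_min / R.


dV = OCV - V_min = 0.653 V (so I_max = dV / R)
P_max = dV * V_min / R = 0.653 * 2.524 / 0.0111 = 148.5 W

148.5 W


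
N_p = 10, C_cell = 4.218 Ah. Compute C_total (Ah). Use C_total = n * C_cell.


C_total = 10 * 4.218 = 42.18 Ah

42.18 Ah


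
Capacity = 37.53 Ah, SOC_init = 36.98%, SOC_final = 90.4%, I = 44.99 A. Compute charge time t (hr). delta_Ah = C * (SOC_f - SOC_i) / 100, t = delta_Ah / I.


Step 1: dSOC = 90.4% - 36.98% = 53.42%
Step 2: delta_Ah = 37.53 * 53.42 / 100 = 20.049 Ah
Step 3: t = 20.049 / 44.99 = 0.4456 hr

0.4456 hr


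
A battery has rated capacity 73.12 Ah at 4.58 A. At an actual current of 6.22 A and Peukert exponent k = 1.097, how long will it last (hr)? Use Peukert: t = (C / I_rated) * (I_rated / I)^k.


t_rated = C / I_rated = 73.12 / 4.58 = 15.965 hr
(I_rated/I)^k = (0.73633)^1.097 = 0.71479
t = t_rated * (I_rated/I)^k = 15.965 * 0.71479 = 11.41 hr

11.41 hr


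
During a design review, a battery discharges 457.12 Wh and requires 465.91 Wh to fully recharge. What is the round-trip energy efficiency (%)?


eta_e = E_dis / E_chg * 100 = 457.12 / 465.91 * 100 = 98.11%

98.11%


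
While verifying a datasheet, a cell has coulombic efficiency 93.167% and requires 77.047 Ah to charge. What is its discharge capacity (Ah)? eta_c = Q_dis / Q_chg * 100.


Q_dis = eta/100 * Q_chg = 93.167/100 * 77.047 = 71.78 Ah

71.78 Ah


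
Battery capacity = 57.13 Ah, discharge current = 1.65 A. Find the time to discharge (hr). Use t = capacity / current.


t = capacity / current = 57.13 / 1.65 = 34.62 hr

34.62 hr


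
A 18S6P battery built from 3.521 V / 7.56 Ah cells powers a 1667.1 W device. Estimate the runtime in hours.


Step 1: E_pack = Ns * V_cell * Np * C_cell = 18 * 3.521 * 6 * 7.56 = 2874.8 Wh
Step 2: t = E_pack / P = 2874.8 / 1667.1 = 1.724 hr

1.724 hr


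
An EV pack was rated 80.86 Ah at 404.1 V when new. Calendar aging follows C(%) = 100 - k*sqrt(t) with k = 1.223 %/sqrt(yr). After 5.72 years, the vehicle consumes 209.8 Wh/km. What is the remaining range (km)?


Step 1: capacity retention = 100 - 1.223 * sqrt(5.72) = 100 - 1.223 * 2.3917 = 97.075%
Step 2: C_now = 80.86 * 97.075/100 = 78.495 Ah
Step 3: E_pack = V * C_now = 404.1 * 78.495 = 31720 Wh
Step 4: range = E_pack / consumption = 31720 / 209.8 = 151.2 km

151.2 km


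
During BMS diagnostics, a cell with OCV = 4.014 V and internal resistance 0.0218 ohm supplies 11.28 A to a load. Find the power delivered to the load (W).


Step 1: V_terminal = OCV - I*R = 4.014 - 11.28 * 0.0218 = 3.7681 V
Step 2: P_out = V_terminal * I = 3.7681 * 11.28 = 42.50 W

42.50 W


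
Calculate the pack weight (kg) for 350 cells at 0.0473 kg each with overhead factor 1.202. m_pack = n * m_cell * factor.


Cell mass sum = 350 * 0.0473 = 16.555 kg
With overhead 1.202: m_pack = 16.555 * 1.202 = 19.90 kg

19.90 kg


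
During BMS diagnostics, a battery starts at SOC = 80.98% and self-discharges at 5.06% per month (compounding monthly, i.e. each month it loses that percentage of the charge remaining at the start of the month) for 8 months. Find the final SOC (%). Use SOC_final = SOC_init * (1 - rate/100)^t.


Monthly retention factor = 1 - 5.06/100 = 0.9494
Over 8 months: factor^8 = 0.66008
SOC_final = 80.98 * 0.66008 = 53.45%

53.45%


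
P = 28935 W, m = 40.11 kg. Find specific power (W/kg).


Specific power = 28935 W / 40.11 kg = 721.4 W/kg

721.4 W/kg


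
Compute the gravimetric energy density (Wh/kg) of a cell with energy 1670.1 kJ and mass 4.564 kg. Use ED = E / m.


Convert: E = 1670.1 kJ = 463.92 Wh
ED = E / m = 463.92 / 4.564 = 101.6 Wh/kg

101.6 Wh/kg


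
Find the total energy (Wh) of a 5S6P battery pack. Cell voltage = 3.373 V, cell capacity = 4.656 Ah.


V_pack = 5 * 3.373 = 16.865 V
C_pack = 6 * 4.656 = 27.936 Ah
E = V_pack * C_pack = 16.865 * 27.936 = 471.1 Wh

471.1 Wh


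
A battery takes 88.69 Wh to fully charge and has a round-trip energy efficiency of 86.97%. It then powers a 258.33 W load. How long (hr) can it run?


Step 1: E_discharge = eta/100 * E_charge = 86.97/100 * 88.69 = 77.134 Wh
Step 2: t = E_discharge / P = 77.134 / 258.33 = 0.2986 hr

0.2986 hr


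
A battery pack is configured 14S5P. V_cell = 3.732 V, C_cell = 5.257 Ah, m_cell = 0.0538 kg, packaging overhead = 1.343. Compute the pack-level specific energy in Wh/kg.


Step 1: V_pack = 14 * 3.732 = 52.248 V
Step 2: C_pack = 5 * 5.257 = 26.285 Ah
Step 3: E_pack = V_pack * C_pack = 52.248 * 26.285 = 1373.3 Wh
Step 4: m_pack = 14 * 5 * 0.0538 * 1.343 = 5.0577 kg
Step 5: ED = E_pack / m_pack = 1373.3 / 5.0577 = 271.5 Wh/kg

271.5 Wh/kg


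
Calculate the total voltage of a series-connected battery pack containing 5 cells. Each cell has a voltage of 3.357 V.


With 5 cells in series at 3.357 V each, V_pack = 16.785 V

16.785 V


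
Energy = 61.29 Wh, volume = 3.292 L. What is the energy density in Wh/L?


ED = E / V = 61.29 / 3.292 = 18.62 Wh/L

18.62 Wh/L


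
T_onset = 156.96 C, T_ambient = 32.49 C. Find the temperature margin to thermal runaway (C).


margin = T_onset - T_ambient = 156.96 - 32.49 = 124.47 C

124.47 C


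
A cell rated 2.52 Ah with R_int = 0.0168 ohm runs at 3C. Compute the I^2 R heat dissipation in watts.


Step 1: I = C_rate * capacity = 3 * 2.52 = 7.56 A
Step 2: Q = I^2 * R = 7.56^2 * 0.0168 = 57.154 * 0.0168 = 0.9602 W

0.9602 W


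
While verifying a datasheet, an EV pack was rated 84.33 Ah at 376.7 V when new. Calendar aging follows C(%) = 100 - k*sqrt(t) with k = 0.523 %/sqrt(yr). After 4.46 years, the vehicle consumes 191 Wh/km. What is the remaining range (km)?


Step 1: capacity retention = 100 - 0.523 * sqrt(4.46) = 100 - 0.523 * 2.1119 = 98.895%
Step 2: C_now = 84.33 * 98.895/100 = 83.398 Ah
Step 3: E_pack = V * C_now = 376.7 * 83.398 = 31416 Wh
Step 4: range = E_pack / consumption = 31416 / 191 = 164.5 km

164.5 km


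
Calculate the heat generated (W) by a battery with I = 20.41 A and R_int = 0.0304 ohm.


Q = I^2 * R = 20.41^2 * 0.0304 = 12.66 W

12.66 W


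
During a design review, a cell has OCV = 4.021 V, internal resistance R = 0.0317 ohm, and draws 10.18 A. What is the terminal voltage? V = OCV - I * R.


V = OCV - I*R = 4.021 - 10.18 * 0.0317 = 3.698 V

3.698 V


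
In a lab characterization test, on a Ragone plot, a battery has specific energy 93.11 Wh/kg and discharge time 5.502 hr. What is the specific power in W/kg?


Specific power = 93.11 Wh/kg / 5.502 hr = 16.92 W/kg

16.92 W/kg


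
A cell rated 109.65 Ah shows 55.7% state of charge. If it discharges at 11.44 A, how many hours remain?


Step 1: remaining = SOC/100 * C_total = 55.7/100 * 109.65 = 61.075 Ah
Step 2: t = remaining / I = 61.075 / 11.44 = 5.339 hr

5.339 hr


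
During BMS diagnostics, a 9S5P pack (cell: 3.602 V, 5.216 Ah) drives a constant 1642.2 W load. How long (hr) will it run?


Step 1: E_pack = Ns * V_cell * Np * C_cell = 9 * 3.602 * 5 * 5.216 = 845.46 Wh
Step 2: t = E_pack / P = 845.46 / 1642.2 = 0.5148 hr

0.5148 hr


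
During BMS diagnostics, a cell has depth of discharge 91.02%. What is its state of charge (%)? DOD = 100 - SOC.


SOC = 100 - DOD = 100 - 91.02 = 8.98%

8.98%


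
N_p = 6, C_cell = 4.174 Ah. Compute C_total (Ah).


C_total = 6 * 4.174 = 25.044 Ah

25.044 Ah


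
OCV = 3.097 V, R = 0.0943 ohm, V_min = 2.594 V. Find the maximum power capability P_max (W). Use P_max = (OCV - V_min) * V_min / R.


dV = OCV - V_min = 0.503 V (so I_max = dV / R)
P_max = dV * V_min / R = 0.503 * 2.594 / 0.0943 = 13.84 W

13.84 W


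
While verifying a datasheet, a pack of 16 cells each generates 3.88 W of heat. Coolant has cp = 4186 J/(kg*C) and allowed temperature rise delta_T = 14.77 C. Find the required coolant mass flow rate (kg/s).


Step 1: Total heat Q = 16 * 3.88 W = 62.08 W
Step 2: denom = cp * dT = 4186 * 14.77 = 61827
Step 3: m_dot = 62.08 / 61827 = 0.001004 kg/s

0.001004 kg/s


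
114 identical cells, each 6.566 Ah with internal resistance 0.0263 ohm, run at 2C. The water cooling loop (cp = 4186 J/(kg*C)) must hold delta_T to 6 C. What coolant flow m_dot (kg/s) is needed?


Step 1: I = 2 * 6.566 = 13.132 A
Step 2: Q_cell = I^2 * R = 13.132^2 * 0.0263 = 4.5354 W
Step 3: Q_total = 114 * 4.5354 = 517.04 W
Step 4: m_dot = Q_total / (cp * dT) = 517.04 / (4186 * 6) = 0.02059 kg/s

0.02059 kg/s


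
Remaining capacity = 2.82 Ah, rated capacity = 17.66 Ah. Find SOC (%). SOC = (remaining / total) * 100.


SOC% = 2.82 / 17.66 * 100 = 15.97%

15.97%


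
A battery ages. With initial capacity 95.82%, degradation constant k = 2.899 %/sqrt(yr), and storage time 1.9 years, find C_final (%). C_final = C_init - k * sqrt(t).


Step 1: sqrt(1.9 yr) = 1.3784
Step 2: drop = 2.899 * 1.3784 = 3.996
Step 3: C_final = 95.82 - 3.996 = 91.82%

91.82%


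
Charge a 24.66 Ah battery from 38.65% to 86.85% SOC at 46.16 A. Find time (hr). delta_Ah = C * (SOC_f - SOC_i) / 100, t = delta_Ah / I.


Step 1: dSOC = 86.85% - 38.65% = 48.2%
Step 2: delta_Ah = 24.66 * 48.2 / 100 = 11.886 Ah
Step 3: t = 11.886 / 46.16 = 0.2575 hr

0.2575 hr


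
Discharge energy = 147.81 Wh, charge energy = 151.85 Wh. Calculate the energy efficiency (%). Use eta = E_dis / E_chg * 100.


eta_e = E_dis / E_chg * 100 = 147.81 / 151.85 * 100 = 97.34%

97.34%


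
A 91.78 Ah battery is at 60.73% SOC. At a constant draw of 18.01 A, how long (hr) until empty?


Step 1: remaining = SOC/100 * C_total = 60.73/100 * 91.78 = 55.738 Ah
Step 2: t = remaining / I = 55.738 / 18.01 = 3.095 hr

3.095 hr


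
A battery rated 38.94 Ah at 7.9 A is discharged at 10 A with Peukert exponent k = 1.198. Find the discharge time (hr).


Step 1: t_rated = C / I_rated = 38.94 / 7.9 = 4.9291 hr
Step 2: ratio = 7.9 / 10 = 0.79
Step 3: ratio^k = 0.79^1.198 = 0.75398
Step 4: t = t_rated * ratio^k = 4.9291 * 0.75398 = 3.716 hr

3.716 hr


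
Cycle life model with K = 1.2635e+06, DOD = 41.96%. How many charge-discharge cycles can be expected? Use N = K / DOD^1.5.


Step 1: DOD^1.5 = 41.96^1.5 = 271.8
Step 2: N = 1.2635e+06 / 271.8 = 4649 cycles

4649 cycles


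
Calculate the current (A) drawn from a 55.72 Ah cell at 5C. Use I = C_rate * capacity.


At 5C: I = 5 * 55.72 Ah = 278.6 A

278.6 A


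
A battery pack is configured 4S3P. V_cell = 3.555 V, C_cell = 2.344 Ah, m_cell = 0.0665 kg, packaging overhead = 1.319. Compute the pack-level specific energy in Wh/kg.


Step 1: V_pack = 4 * 3.555 = 14.22 V
Step 2: C_pack = 3 * 2.344 = 7.032 Ah
Step 3: E_pack = V_pack * C_pack = 14.22 * 7.032 = 99.995 Wh
Step 4: m_pack = 4 * 3 * 0.0665 * 1.319 = 1.0526 kg
Step 5: ED = E_pack / m_pack = 99.995 / 1.0526 = 95.00 Wh/kg

95.00 Wh/kg


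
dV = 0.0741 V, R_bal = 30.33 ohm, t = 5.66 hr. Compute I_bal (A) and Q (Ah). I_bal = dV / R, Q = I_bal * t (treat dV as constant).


I_bal = dV / R = 0.0741 / 30.33 = 0.0024431 A
Q = I_bal * t = 0.0024431 * 5.66 = 0.01383 Ah

I=0.0024431 A, Q=0.01383 Ah


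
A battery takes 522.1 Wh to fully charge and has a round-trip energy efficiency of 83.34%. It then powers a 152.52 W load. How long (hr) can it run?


Step 1: E_discharge = eta/100 * E_charge = 83.34/100 * 522.1 = 435.12 Wh
Step 2: t = E_discharge / P = 435.12 / 152.52 = 2.853 hr

2.853 hr


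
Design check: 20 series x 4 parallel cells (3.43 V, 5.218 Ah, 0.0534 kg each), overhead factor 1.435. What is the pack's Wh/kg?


Step 1: V_pack = 20 * 3.43 = 68.6 V
Step 2: C_pack = 4 * 5.218 = 20.872 Ah
Step 3: E_pack = V_pack * C_pack = 68.6 * 20.872 = 1431.8 Wh
Step 4: m_pack = 20 * 4 * 0.0534 * 1.435 = 6.1303 kg
Step 5: ED = E_pack / m_pack = 1431.8 / 6.1303 = 233.6 Wh/kg

233.6 Wh/kg


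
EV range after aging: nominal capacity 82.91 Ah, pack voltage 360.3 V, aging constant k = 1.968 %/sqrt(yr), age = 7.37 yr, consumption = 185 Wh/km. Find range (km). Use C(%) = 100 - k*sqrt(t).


Step 1: capacity retention = 100 - 1.968 * sqrt(7.37) = 100 - 1.968 * 2.7148 = 94.657%
Step 2: C_now = 82.91 * 94.657/100 = 78.48 Ah
Step 3: E_pack = V * C_now = 360.3 * 78.48 = 28276 Wh
Step 4: range = E_pack / consumption = 28276 / 185 = 152.8 km

152.8 km


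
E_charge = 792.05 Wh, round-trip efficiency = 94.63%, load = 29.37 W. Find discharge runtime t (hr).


Step 1: E_discharge = eta/100 * E_charge = 94.63/100 * 792.05 = 749.52 Wh
Step 2: t = E_discharge / P = 749.52 / 29.37 = 25.52 hr

25.52 hr


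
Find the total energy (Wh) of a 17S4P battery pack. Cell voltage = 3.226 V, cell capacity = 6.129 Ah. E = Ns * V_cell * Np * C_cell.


E = Ns * Vcell * Np * Ccell = 17 * 3.226 * 4 * 6.129 = 1345 Wh

1345 Wh


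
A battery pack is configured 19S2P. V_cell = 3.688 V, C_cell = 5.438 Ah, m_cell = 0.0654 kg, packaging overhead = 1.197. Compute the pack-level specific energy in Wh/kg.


Step 1: V_pack = 19 * 3.688 = 70.072 V
Step 2: C_pack = 2 * 5.438 = 10.876 Ah
Step 3: E_pack = V_pack * C_pack = 70.072 * 10.876 = 762.1 Wh
Step 4: m_pack = 19 * 2 * 0.0654 * 1.197 = 2.9748 kg
Step 5: ED = E_pack / m_pack = 762.1 / 2.9748 = 256.2 Wh/kg

256.2 Wh/kg


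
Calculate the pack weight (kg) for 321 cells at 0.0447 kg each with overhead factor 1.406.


m_pack = n * m_cell * overhead = 321 * 0.0447 * 1.406 = 20.17 kg

20.17 kg


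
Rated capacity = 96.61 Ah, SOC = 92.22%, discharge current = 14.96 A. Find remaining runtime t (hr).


Step 1: remaining = SOC/100 * C_total = 92.22/100 * 96.61 = 89.094 Ah
Step 2: t = remaining / I = 89.094 / 14.96 = 5.955 hr

5.955 hr


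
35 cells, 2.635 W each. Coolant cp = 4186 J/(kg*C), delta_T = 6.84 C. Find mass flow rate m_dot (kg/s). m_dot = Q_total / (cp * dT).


Step 1: Total heat Q = 35 * 2.635 W = 92.225 W
Step 2: denom = cp * dT = 4186 * 6.84 = 28632
Step 3: m_dot = 92.225 / 28632 = 0.003221 kg/s

0.003221 kg/s


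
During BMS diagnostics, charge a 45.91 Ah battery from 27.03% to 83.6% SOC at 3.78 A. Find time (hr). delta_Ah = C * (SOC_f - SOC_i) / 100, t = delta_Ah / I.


Step 1: dSOC = 83.6% - 27.03% = 56.57%
Step 2: delta_Ah = 45.91 * 56.57 / 100 = 25.971 Ah
Step 3: t = 25.971 / 3.78 = 6.871 hr

6.871 hr


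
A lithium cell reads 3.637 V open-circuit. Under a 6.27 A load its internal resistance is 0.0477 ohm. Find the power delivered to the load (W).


Step 1: V_terminal = OCV - I*R = 3.637 - 6.27 * 0.0477 = 3.3379 V
Step 2: P_out = V_terminal * I = 3.3379 * 6.27 = 20.93 W

20.93 W


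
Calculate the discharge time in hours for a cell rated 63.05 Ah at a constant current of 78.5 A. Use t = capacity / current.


t = capacity / current = 63.05 / 78.5 = 0.8032 hr

0.8032 hr


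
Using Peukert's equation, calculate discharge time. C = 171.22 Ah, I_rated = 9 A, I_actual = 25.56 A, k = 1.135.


t_rated = C / I_rated = 171.22 / 9 = 19.024 hr
(I_rated/I)^k = (0.35211)^1.135 = 0.30583
t = t_rated * (I_rated/I)^k = 19.024 * 0.30583 = 5.818 hr

5.818 hr


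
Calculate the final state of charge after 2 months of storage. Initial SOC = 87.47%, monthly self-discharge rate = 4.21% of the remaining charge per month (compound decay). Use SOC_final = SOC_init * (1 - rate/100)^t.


decay = (1 - 4.21/100)^2 = 0.91757
SOC_final = 87.47 * 0.91757 = 80.26%

80.26%


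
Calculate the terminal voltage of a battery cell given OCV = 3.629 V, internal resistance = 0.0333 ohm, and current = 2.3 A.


IR drop = 2.3 * 0.0333 = 0.07659 V
V = 3.629 - 0.07659 = 3.552 V

3.552 V


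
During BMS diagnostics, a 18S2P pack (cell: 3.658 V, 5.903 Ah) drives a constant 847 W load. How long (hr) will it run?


Step 1: E_pack = Ns * V_cell * Np * C_cell = 18 * 3.658 * 2 * 5.903 = 777.35 Wh
Step 2: t = E_pack / P = 777.35 / 847 = 0.9178 hr

0.9178 hr


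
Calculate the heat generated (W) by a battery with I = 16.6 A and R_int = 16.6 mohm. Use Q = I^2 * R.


Convert: R = 16.6 mohm = 0.0166 ohm
I^2 = 275.56
Q = 275.56 * 0.0166 = 4.574 W

4.574 W


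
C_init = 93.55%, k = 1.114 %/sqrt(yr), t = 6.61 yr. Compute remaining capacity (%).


Step 1: sqrt(6.61 yr) = 2.571
Step 2: drop = 1.114 * 2.571 = 2.8641
Step 3: C_final = 93.55 - 2.8641 = 90.69%

90.69%


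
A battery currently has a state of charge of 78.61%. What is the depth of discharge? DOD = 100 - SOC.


DOD = 100 - SOC = 100 - 78.61 = 21.39%

21.39%


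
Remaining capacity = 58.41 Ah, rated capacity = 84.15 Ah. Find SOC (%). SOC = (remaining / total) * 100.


SOC% = 58.41 / 84.15 * 100 = 69.41%

69.41%


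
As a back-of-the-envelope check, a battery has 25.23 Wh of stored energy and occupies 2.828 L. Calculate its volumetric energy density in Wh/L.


ED = E / V = 25.23 / 2.828 = 8.921 Wh/L

8.921 Wh/L


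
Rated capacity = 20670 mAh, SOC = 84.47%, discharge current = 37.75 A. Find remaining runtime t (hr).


Convert: C_total = 20670 mAh = 20.67 Ah
Step 1: remaining = SOC/100 * C_total = 84.47/100 * 20.67 = 17.46 Ah
Step 2: t = remaining / I = 17.46 / 37.75 = 0.4625 hr

0.4625 hr


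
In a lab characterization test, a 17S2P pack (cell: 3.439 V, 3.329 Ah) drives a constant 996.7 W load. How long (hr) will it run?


Step 1: E_pack = Ns * V_cell * Np * C_cell = 17 * 3.439 * 2 * 3.329 = 389.25 Wh
Step 2: t = E_pack / P = 389.25 / 996.7 = 0.3905 hr

0.3905 hr


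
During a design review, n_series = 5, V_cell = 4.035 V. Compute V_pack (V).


With 5 cells in series at 4.035 V each, V_pack = 20.175 V

20.175 V


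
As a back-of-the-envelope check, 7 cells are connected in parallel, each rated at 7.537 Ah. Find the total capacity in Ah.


C_total = 7 * 7.537 = 52.759 Ah

52.759 Ah


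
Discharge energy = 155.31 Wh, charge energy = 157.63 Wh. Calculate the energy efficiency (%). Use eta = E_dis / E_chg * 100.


Round-trip efficiency = 155.31/157.63 * 100% = 98.53%

98.53%


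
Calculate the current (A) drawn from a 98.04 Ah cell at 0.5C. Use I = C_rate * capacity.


I = C_rate * capacity = 0.5 * 98.04 = 49.02 A

49.02 A


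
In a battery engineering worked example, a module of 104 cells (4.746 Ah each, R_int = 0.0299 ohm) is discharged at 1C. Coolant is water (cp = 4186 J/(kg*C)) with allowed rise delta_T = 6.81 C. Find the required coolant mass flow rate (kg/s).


Step 1: I = 1 * 4.746 = 4.746 A
Step 2: Q_cell = I^2 * R = 4.746^2 * 0.0299 = 0.67348 W
Step 3: Q_total = 104 * 0.67348 = 70.042 W
Step 4: m_dot = Q_total / (cp * dT) = 70.042 / (4186 * 6.81) = 0.002457 kg/s

0.002457 kg/s


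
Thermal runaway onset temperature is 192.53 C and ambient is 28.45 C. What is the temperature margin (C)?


margin = T_onset - T_ambient = 192.53 - 28.45 = 164.08 C

164.08 C


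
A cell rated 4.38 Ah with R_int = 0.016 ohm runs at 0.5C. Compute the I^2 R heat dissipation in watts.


Step 1: I = C_rate * capacity = 0.5 * 4.38 = 2.19 A
Step 2: Q = I^2 * R = 2.19^2 * 0.016 = 4.7961 * 0.016 = 0.07674 W

0.07674 W


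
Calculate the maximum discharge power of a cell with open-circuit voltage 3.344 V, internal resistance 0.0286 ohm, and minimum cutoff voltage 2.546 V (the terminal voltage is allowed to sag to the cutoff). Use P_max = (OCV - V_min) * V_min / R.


dV = OCV - V_min = 0.798 V (so I_max = dV / R)
P_max = dV * V_min / R = 0.798 * 2.546 / 0.0286 = 71.04 W

71.04 W


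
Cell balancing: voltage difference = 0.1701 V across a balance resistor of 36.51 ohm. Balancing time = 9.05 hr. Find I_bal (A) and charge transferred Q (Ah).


I_bal = dV / R = 0.1701 / 36.51 = 0.004659 A
Q = I_bal * t = 0.004659 * 9.05 = 0.04216 Ah

I=0.004659 A, Q=0.04216 Ah


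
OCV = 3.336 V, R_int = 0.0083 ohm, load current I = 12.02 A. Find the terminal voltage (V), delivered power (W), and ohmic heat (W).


Step 1: V_terminal = OCV - I*R = 3.336 - 12.02 * 0.0083 = 3.2362 V
Step 2: P_out = V_terminal * I = 3.2362 * 12.02 = 38.90 W
Step 3: Q = I^2 * R = 12.02^2 * 0.0083 = 1.199 W

V=3.2362 V, P=38.90 W, Q=1.199 W


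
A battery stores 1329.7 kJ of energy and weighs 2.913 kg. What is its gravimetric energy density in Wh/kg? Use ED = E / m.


Convert: E = 1329.7 kJ = 369.36 Wh
ED = E / m = 369.36 / 2.913 = 126.8 Wh/kg

126.8 Wh/kg


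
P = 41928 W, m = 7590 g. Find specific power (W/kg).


Convert: m = 7590 g = 7.59 kg
SP = P / m = 41928 / 7.59 = 5524 W/kg

5524 W/kg


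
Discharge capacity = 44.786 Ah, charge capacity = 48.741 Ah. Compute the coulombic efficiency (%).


eta_c = Q_dis / Q_chg * 100 = 44.786 / 48.741 * 100 = 91.89%

91.89%


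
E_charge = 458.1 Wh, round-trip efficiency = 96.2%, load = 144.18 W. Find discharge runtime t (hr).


Step 1: E_discharge = eta/100 * E_charge = 96.2/100 * 458.1 = 440.69 Wh
Step 2: t = E_discharge / P = 440.69 / 144.18 = 3.057 hr

3.057 hr


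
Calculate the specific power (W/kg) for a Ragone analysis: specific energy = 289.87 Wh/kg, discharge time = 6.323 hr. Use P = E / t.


P_specific = E / t = 289.87 / 6.323 = 45.84 W/kg

45.84 W/kg


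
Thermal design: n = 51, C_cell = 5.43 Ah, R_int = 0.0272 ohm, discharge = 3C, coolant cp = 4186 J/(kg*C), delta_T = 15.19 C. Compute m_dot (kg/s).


Step 1: I = 3 * 5.43 = 16.29 A
Step 2: Q_cell = I^2 * R = 16.29^2 * 0.0272 = 7.2179 W
Step 3: Q_total = 51 * 7.2179 = 368.11 W
Step 4: m_dot = Q_total / (cp * dT) = 368.11 / (4186 * 15.19) = 0.005789 kg/s

0.005789 kg/s
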